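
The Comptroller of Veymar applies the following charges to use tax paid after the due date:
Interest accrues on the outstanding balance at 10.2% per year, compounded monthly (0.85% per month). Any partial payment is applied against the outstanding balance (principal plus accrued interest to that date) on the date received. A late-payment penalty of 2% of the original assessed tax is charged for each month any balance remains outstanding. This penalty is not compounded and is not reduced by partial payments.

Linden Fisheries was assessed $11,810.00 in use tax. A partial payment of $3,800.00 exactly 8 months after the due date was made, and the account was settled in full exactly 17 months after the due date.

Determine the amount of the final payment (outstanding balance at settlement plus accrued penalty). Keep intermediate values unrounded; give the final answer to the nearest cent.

Balance at month 8: $11,810.0000 × (1 + 0.0085)^8 = $12,637.3821…
After $3,800.00 payment: $12,637.3821… − $3,800.00 = $8,837.3821…
Balance at month 17: $8,837.3821… × (1 + 0.0085)^9 = $9,536.8896…
Penalty: 17 × 2% × $11,810.00 = $4,015.40
Final settlement = outstanding balance + penalty = $9,536.8896… + $4,015.40 = $13,552.29

$13,552.29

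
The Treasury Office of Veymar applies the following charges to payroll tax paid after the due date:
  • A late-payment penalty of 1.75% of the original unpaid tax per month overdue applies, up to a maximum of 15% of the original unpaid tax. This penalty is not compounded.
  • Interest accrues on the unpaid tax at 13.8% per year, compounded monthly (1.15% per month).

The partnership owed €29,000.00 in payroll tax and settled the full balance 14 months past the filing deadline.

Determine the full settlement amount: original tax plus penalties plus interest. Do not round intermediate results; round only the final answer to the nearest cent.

€38,384.58

Penalty (uncapped): 14 × 1.75% × €29,000.00 = €7,105.00; cap = 15% × €29,000.00 = €4,350.00 → penalty = €4,350.00
Interest: €29,000.00 × ((1 + 0.0115)^14 − 1) = €29,000.00 × 0.1736063… = €5,034.5817…
Total = €29,000.00 + €4,350.0000 + €5,034.5817… = €38,384.58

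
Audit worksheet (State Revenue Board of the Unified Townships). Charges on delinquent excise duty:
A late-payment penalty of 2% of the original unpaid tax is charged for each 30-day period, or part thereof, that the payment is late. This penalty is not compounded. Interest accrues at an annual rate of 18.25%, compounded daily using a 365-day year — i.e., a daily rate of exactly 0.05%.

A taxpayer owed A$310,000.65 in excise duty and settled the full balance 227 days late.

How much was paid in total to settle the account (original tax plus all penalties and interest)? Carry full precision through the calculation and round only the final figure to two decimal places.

Penalty periods: ⌈227/30⌉ = 8; penalty = 8 × 2% × A$310,000.65 = A$49,600.10…
Interest: A$310,000.65 × ((1 + 0.0005)^227 − 1) = A$310,000.65 × 0.12016011… = A$37,249.7136…
Total = A$310,000.65 + A$49,600.1040 + A$37,249.7136… = A$396,850.47

A$396,850.47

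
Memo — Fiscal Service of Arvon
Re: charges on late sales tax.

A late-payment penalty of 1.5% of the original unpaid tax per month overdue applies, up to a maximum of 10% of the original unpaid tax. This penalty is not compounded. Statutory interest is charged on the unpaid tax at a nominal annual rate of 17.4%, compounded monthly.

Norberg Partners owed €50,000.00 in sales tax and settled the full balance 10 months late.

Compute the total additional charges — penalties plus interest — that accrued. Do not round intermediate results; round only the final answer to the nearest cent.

Penalty (uncapped): 10 × 1.5% × €50,000.00 = €7,500.00; cap = 10% × €50,000.00 = €5,000.00 → penalty = €5,000.00
Interest (17.4%/yr ÷ 12 = 1.45%/month): €50,000.00 × ((1 + 0.0145)^10 − 1) = €7,741.8266…
Penalties + interest = €5,000.0000 + €7,741.8266… = €12,741.83

€12,741.83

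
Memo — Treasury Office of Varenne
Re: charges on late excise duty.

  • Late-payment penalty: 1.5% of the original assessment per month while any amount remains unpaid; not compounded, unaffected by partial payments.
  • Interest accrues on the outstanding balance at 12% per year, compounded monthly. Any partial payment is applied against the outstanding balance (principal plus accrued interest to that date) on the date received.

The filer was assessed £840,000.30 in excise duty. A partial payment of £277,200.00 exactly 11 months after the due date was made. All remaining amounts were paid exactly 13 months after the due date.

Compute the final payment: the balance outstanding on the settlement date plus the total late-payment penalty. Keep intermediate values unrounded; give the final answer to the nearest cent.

Monthly rate = 12% ÷ 12 = 1%
Balance at month 11: £840,000.3000 × (1 + 0.01)^11 = £937,161.7459…
After £277,200.00 payment: £937,161.7459… − £277,200.00 = £659,961.7459…
Balance at month 13: £659,961.7459… × (1 + 0.01)^2 = £673,226.9770…
Penalty: 13 × 1.5% × £840,000.30 = £163,800.06…
Final settlement = outstanding balance + penalty = £673,226.9770… + £163,800.06… = £837,027.04

£837,027.04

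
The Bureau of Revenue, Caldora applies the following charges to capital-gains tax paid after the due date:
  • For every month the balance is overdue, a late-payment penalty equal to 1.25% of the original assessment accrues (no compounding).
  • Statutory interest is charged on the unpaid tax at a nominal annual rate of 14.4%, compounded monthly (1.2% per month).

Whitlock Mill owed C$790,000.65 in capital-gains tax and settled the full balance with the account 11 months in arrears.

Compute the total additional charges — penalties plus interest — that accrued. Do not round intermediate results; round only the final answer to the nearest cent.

C$219,392.72

Late-payment penalty: 11 × 1.25% × C$790,000.65 = C$108,625.09…
Interest: C$790,000.65 × ((1 + 0.012)^11 − 1) = C$790,000.65 × 0.1402121… = C$110,767.6337…
Penalties + interest = C$108,625.0894… + C$110,767.6337… = C$219,392.72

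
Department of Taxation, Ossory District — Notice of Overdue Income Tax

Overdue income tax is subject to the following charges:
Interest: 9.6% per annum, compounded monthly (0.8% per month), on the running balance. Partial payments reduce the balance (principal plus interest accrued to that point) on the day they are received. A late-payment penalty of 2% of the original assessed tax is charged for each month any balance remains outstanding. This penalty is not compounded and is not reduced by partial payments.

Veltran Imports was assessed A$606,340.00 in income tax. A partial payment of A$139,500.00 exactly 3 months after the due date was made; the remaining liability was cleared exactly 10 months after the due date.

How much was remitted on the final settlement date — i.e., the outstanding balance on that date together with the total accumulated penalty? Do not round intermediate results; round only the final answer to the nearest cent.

A$630,397.23

Balance at month 3: A$606,340.0000 × (1 + 0.008)^3 = A$621,008.8877…
After A$139,500.00 payment: A$621,008.8877… − A$139,500.00 = A$481,508.8877…
Balance at month 10: A$481,508.8877… × (1 + 0.008)^7 = A$509,129.2314…
Penalty: 10 × 2% × A$606,340.00 = A$121,268.00
Final settlement = outstanding balance + penalty = A$509,129.2314… + A$121,268.00 = A$630,397.23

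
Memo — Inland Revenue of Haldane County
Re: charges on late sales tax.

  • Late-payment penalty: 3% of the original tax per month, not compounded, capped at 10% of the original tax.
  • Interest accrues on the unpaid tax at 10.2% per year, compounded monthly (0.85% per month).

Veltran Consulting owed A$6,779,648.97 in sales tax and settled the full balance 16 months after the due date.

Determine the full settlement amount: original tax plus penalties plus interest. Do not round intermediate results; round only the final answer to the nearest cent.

A$8,440,823.02

Penalty (uncapped): 16 × 3% × A$6,779,648.97 = A$3,254,231.51…; cap = 10% × A$6,779,648.97 = A$677,964.90… → penalty = A$677,964.90…
Interest: A$6,779,648.97 × ((1 + 0.0085)^16 − 1) = A$6,779,648.97 × 0.1450236… = A$983,209.1504…
Total = A$6,779,648.97 + A$677,964.8970 + A$983,209.1504… = A$8,440,823.02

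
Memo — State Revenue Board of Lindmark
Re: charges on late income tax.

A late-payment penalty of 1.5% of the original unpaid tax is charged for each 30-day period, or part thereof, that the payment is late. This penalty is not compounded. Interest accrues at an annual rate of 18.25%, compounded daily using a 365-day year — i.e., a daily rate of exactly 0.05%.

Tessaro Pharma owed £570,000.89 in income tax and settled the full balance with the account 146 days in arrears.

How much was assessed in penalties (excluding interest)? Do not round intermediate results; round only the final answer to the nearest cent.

Penalty periods: ⌈146/30⌉ = 5; penalty = 5 × 1.5% × £570,000.89 = £42,750.07…

£42,750.07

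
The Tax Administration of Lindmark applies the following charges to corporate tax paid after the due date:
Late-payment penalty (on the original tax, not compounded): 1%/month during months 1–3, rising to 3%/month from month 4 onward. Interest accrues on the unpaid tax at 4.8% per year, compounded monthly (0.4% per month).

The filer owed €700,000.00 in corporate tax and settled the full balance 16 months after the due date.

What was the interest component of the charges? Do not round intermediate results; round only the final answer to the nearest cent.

€46,169.42

Interest: €700,000.00 × ((1 + 0.004)^16 − 1) = €700,000.00 × 0.0659563… = €46,169.4173…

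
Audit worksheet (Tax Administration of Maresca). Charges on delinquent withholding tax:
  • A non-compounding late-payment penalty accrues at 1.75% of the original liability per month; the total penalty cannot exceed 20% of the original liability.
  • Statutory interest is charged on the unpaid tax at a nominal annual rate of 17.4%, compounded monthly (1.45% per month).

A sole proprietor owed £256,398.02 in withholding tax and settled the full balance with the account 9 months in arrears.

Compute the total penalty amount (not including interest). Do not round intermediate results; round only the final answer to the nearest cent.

Penalty: 9 × 1.75% × £256,398.02 = £40,382.69… (below the 20% cap of £51,279.60…)

£40,382.69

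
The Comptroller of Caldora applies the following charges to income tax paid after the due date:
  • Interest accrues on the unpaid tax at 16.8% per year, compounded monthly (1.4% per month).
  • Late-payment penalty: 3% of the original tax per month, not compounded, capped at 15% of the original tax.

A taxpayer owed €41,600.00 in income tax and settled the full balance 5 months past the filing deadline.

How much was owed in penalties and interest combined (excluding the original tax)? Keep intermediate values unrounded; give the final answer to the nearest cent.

Penalty (uncapped): 5 × 3% × €41,600.00 = €6,240.00; cap = 15% × €41,600.00 = €6,240.00 → penalty = €6,240.00
Interest: €41,600.00 × ((1 + 0.014)^5 − 1) = €41,600.00 × 0.0719876… = €2,994.6855…
Penalties + interest = €6,240.0000 + €2,994.6855… = €9,234.69

€9,234.69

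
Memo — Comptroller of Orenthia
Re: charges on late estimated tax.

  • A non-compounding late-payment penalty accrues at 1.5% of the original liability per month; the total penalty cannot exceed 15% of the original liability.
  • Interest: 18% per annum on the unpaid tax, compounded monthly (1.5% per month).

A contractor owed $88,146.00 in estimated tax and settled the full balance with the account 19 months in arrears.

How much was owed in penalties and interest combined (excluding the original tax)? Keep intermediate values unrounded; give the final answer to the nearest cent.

$42,041.30

Penalty (uncapped): 19 × 1.5% × $88,146.00 = $25,121.61; cap = 15% × $88,146.00 = $13,221.90 → penalty = $13,221.90
Interest: $88,146.00 × ((1 + 0.015)^19 − 1) = $88,146.00 × 0.3269507… = $28,819.4004…
Penalties + interest = $13,221.9000 + $28,819.4004… = $42,041.30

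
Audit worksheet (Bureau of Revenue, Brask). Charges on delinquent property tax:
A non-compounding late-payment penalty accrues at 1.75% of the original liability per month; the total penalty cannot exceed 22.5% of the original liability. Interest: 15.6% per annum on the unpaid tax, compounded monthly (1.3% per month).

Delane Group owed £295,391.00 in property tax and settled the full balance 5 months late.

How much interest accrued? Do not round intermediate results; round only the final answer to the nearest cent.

Interest: £295,391.00 × ((1 + 0.013)^5 − 1) = £295,391.00 × 0.0667121… = £19,706.1578…

£19,706.16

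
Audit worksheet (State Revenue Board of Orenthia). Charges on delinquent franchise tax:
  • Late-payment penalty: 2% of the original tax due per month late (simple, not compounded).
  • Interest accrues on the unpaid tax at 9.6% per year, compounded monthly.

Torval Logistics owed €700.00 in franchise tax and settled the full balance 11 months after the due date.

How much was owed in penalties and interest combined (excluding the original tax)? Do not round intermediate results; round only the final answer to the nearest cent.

Late-payment penalty = 2% × €700.00 × 11 mo = €154.00
Interest (9.6%/yr ÷ 12 = 0.8%/month): €700.00 × ((1 + 0.008)^11 − 1) = €64.1241…
Penalties + interest = €154.0000 + €64.1241… = €218.12

€218.12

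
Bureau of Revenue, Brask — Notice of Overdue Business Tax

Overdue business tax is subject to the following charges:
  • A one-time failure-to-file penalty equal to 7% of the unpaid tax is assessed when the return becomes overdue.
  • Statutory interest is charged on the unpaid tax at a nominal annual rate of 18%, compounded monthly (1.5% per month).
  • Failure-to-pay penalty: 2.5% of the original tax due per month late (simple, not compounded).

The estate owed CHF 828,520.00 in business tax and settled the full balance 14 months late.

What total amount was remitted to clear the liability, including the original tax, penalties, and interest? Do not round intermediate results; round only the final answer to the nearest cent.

CHF 1,368,512.66

Failure-to-file penalty: 7% × CHF 828,520.00 = CHF 57,996.40
Failure-to-pay penalty: 14 × 2.5% × CHF 828,520.00 = CHF 289,982.00
Interest: CHF 828,520.00 × ((1 + 0.015)^14 − 1) = CHF 828,520.00 × 0.2317557… = CHF 192,014.2580…
Total = CHF 828,520.00 + CHF 347,978.4000 + CHF 192,014.2580… = CHF 1,368,512.66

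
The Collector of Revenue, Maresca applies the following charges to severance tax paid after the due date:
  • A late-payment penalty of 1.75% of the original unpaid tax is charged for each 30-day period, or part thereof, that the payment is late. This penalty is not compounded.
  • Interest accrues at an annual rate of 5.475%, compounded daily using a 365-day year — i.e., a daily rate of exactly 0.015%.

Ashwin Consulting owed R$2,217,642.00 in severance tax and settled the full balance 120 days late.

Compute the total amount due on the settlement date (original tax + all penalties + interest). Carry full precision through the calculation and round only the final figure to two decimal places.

R$2,413,152.87

Penalty periods: ⌈120/30⌉ = 4; penalty = 4 × 1.75% × R$2,217,642.00 = R$155,234.94
Interest: R$2,217,642.00 × ((1 + 0.00015)^120 − 1) = R$2,217,642.00 × 0.01816160… = R$40,275.9314…
Total = R$2,217,642.00 + R$155,234.9400 + R$40,275.9314… = R$2,413,152.87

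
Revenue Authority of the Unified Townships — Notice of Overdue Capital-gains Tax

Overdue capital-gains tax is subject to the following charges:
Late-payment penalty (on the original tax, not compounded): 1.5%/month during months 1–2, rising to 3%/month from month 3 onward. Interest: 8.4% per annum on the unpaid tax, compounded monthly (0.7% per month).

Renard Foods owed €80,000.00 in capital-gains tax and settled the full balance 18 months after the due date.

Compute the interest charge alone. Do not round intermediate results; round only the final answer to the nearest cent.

Interest: €80,000.00 × ((1 + 0.007)^18 − 1) = €80,000.00 × 0.1337844… = €10,702.7505…

€10,702.75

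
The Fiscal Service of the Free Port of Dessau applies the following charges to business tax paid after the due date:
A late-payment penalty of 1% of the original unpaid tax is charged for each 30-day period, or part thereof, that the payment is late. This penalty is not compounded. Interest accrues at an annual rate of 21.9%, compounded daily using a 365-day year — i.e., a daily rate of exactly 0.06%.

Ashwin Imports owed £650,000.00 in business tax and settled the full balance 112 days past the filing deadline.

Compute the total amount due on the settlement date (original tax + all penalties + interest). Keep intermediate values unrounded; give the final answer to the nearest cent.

£721,167.07

Penalty periods: ⌈112/30⌉ = 4; penalty = 4 × 1% × £650,000.00 = £26,000.00
Interest: £650,000.00 × ((1 + 0.0006)^112 − 1) = £650,000.00 × 0.06948781… = £45,167.0740…
Total = £650,000.00 + £26,000.0000 + £45,167.0740… = £721,167.07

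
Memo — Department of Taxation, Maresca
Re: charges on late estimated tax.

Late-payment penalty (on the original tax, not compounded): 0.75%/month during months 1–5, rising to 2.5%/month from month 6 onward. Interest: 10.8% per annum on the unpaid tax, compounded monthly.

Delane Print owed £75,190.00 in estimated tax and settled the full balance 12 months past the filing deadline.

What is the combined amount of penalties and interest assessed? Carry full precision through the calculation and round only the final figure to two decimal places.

£24,512.67

Penalty, months 1–5: 5 × 0.75% × £75,190.00 = £2,819.63…
Penalty, months 6–12: 7 × 2.5% × £75,190.00 = £13,158.25
Interest (10.8%/yr ÷ 12 = 0.9%/month): £75,190.00 × ((1 + 0.009)^12 − 1) = £8,534.7925…
Penalties + interest = £15,977.8750 + £8,534.7925… = £24,512.67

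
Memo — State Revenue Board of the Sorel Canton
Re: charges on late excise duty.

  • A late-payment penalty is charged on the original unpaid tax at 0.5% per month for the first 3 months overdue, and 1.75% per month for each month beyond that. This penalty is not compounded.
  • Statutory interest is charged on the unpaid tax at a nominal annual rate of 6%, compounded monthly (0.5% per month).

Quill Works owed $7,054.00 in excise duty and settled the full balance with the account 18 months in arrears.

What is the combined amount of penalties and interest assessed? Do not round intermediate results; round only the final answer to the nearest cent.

$2,620.06

Penalty, months 1–3: 3 × 0.5% × $7,054.00 = $105.81
Penalty, months 4–18: 15 × 1.75% × $7,054.00 = $1,851.68…
Interest: $7,054.00 × ((1 + 0.005)^18 − 1) = $7,054.00 × 0.0939289… = $662.5747…
Penalties + interest = $1,957.4850 + $662.5747… = $2,620.06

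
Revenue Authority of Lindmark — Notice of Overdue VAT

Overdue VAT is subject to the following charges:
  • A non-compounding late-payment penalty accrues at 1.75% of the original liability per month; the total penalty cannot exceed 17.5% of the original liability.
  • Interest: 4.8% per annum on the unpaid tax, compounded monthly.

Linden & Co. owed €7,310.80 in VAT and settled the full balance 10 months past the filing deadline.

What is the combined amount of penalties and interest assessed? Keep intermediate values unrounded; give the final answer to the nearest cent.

€1,577.14

Penalty (uncapped): 10 × 1.75% × €7,310.80 = €1,279.39; cap = 17.5% × €7,310.80 = €1,279.39 → penalty = €1,279.39
Interest (4.8%/yr ÷ 12 = 0.4%/month): €7,310.80 × ((1 + 0.004)^10 − 1) = €297.7523…
Penalties + interest = €1,279.3900 + €297.7523… = €1,577.14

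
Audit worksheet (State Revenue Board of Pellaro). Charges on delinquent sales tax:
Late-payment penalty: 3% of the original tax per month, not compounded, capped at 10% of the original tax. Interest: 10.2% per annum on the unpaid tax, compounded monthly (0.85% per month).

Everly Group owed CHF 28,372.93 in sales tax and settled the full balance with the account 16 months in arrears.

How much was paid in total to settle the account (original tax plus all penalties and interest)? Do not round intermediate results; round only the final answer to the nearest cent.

CHF 35,324.97

Penalty (uncapped): 16 × 3% × CHF 28,372.93 = CHF 13,619.01…; cap = 10% × CHF 28,372.93 = CHF 2,837.29… → penalty = CHF 2,837.29…
Interest: CHF 28,372.93 × ((1 + 0.0085)^16 − 1) = CHF 28,372.93 × 0.1450236… = CHF 4,114.7447…
Total = CHF 28,372.93 + CHF 2,837.2930 + CHF 4,114.7447… = CHF 35,324.97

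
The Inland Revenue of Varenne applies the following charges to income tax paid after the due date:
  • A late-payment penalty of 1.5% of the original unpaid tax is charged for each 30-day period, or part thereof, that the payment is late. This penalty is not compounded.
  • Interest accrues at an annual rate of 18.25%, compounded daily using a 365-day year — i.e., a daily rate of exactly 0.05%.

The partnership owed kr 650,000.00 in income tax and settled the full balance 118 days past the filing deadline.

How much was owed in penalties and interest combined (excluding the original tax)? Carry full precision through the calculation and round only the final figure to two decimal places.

kr 78,493.74

Penalty periods: ⌈118/30⌉ = 4; penalty = 4 × 1.5% × kr 650,000.00 = kr 39,000.00
Interest: kr 650,000.00 × ((1 + 0.0005)^118 − 1) = kr 650,000.00 × 0.06075960… = kr 39,493.7398…
Penalties + interest = kr 39,000.0000 + kr 39,493.7398… = kr 78,493.74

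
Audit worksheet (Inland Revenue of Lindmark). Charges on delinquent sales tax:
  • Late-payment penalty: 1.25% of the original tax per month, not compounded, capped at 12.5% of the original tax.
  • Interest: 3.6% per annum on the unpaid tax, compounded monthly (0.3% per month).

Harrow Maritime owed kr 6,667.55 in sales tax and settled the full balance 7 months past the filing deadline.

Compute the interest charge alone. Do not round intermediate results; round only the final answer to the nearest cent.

Interest: kr 6,667.55 × ((1 + 0.003)^7 − 1) = kr 6,667.55 × 0.0211899… = kr 141.2850…

kr 141.29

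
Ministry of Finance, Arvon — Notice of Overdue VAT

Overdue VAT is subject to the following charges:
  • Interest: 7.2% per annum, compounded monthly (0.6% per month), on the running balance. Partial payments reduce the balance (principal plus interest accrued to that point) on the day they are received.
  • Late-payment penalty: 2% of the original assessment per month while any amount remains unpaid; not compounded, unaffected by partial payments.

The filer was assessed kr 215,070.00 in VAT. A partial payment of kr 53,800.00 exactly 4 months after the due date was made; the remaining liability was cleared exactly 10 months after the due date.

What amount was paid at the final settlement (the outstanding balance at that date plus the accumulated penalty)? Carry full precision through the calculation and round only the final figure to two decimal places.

Balance at month 4: kr 215,070.0000 × (1 + 0.006)^4 = kr 220,278.3212…
After kr 53,800.00 payment: kr 220,278.3212… − kr 53,800.00 = kr 166,478.3212…
Balance at month 10: kr 166,478.3212… × (1 + 0.006)^6 = kr 172,562.1615…
Penalty: 10 × 2% × kr 215,070.00 = kr 43,014.00
Final settlement = outstanding balance + penalty = kr 172,562.1615… + kr 43,014.00 = kr 215,576.16

kr 215,576.16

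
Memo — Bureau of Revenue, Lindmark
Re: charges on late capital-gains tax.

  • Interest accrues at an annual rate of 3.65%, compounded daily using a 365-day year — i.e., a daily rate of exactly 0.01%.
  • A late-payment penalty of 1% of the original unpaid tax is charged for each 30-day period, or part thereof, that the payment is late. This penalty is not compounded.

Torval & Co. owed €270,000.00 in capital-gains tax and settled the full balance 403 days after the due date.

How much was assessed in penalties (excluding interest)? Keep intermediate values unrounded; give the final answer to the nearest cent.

Penalty periods: ⌈403/30⌉ = 14; penalty = 14 × 1% × €270,000.00 = €37,800.00

€37,800.00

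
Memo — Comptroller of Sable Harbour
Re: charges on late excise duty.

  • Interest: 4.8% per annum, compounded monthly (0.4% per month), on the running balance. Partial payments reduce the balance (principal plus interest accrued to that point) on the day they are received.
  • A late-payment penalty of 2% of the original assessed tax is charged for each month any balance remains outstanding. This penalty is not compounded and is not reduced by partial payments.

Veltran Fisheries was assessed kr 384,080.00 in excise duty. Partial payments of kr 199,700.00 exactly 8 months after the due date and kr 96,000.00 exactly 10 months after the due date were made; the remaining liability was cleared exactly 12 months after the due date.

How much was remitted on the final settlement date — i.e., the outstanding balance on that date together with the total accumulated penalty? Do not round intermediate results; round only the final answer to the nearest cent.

Balance at month 8: kr 384,080.0000 × (1 + 0.004)^8 = kr 396,544.0113…
After kr 199,700.00 payment: kr 396,544.0113… − kr 199,700.00 = kr 196,844.0113…
Balance at month 10: kr 196,844.0113… × (1 + 0.004)^2 = kr 198,421.9129…
After kr 96,000.00 payment: kr 198,421.9129… − kr 96,000.00 = kr 102,421.9129…
Balance at month 12: kr 102,421.9129… × (1 + 0.004)^2 = kr 103,242.9269…
Penalty: 12 × 2% × kr 384,080.00 = kr 92,179.20
Final settlement = outstanding balance + penalty = kr 103,242.9269… + kr 92,179.20 = kr 195,422.13

kr 195,422.13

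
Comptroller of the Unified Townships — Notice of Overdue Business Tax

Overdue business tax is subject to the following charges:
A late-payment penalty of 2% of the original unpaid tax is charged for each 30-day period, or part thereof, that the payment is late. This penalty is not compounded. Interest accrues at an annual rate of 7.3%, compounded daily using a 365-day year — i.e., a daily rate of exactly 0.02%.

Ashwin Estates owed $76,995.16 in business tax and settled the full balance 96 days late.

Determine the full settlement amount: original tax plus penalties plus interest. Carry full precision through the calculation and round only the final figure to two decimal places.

Penalty periods: ⌈96/30⌉ = 4; penalty = 4 × 2% × $76,995.16 = $6,159.61…
Interest: $76,995.16 × ((1 + 0.0002)^96 − 1) = $76,995.16 × 0.01938355… = $1,492.4394…
Total = $76,995.16 + $6,159.6128 + $1,492.4394… = $84,647.21

$84,647.21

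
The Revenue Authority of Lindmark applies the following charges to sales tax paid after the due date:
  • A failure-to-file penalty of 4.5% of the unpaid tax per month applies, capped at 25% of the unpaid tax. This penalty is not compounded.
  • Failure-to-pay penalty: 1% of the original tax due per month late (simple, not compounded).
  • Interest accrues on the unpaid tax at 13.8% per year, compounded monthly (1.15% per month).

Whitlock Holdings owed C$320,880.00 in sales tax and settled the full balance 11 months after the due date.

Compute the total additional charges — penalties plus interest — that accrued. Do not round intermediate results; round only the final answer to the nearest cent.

Failure-to-file: 11 × 4.5% × C$320,880.00 = C$158,835.60, capped at 25% × C$320,880.00 = C$80,220.00
Failure-to-pay penalty = 1% × C$320,880.00 × 11 mo = C$35,296.80
Interest: C$320,880.00 × ((1 + 0.0115)^11 − 1) = C$320,880.00 × 0.1340306… = C$43,007.7261…
Penalties + interest = C$115,516.8000 + C$43,007.7261… = C$158,524.53

C$158,524.53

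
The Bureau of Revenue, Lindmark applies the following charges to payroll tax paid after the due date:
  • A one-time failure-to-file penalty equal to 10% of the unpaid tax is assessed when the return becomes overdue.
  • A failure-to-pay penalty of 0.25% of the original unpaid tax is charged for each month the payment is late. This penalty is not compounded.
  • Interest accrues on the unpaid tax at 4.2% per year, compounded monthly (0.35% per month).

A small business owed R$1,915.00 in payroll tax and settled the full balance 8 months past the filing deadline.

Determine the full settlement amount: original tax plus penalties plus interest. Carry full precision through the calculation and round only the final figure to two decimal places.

Failure-to-file penalty: 10% × R$1,915.00 = R$191.50
Failure-to-pay penalty = 0.25% × R$1,915.00 × 8 mo = R$38.30
Interest: R$1,915.00 × ((1 + 0.0035)^8 − 1) = R$1,915.00 × 0.0283454… = R$54.2815…
Total = R$1,915.00 + R$229.8000 + R$54.2815… = R$2,199.08

R$2,199.08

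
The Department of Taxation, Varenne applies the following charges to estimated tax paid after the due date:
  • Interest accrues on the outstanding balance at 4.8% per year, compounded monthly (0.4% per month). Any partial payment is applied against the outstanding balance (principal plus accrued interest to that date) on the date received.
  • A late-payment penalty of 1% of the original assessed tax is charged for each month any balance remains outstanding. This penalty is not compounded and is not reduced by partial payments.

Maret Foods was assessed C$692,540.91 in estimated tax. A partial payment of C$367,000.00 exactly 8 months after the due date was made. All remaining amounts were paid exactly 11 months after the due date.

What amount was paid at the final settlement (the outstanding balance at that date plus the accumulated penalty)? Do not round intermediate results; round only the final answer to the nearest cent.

Balance at month 8: C$692,540.9100 × (1 + 0.004)^8 = C$715,014.9720…
After C$367,000.00 payment: C$715,014.9720… − C$367,000.00 = C$348,014.9720…
Balance at month 11: C$348,014.9720… × (1 + 0.004)^3 = C$352,207.8786…
Penalty: 11 × 1% × C$692,540.91 = C$76,179.50…
Final settlement = outstanding balance + penalty = C$352,207.8786… + C$76,179.50… = C$428,387.38

C$428,387.38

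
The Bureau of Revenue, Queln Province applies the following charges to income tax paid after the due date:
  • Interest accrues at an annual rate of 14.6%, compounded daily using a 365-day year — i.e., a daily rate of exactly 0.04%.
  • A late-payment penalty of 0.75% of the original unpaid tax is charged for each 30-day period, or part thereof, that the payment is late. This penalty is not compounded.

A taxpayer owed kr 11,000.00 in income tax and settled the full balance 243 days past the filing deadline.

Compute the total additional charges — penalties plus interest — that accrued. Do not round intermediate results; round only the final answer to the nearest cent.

Penalty periods: ⌈243/30⌉ = 9; penalty = 9 × 0.75% × kr 11,000.00 = kr 742.50
Interest: kr 11,000.00 × ((1 + 0.0004)^243 − 1) = kr 11,000.00 × 0.10205935… = kr 1,122.6528…
Penalties + interest = kr 742.5000 + kr 1,122.6528… = kr 1,865.15

kr 1,865.15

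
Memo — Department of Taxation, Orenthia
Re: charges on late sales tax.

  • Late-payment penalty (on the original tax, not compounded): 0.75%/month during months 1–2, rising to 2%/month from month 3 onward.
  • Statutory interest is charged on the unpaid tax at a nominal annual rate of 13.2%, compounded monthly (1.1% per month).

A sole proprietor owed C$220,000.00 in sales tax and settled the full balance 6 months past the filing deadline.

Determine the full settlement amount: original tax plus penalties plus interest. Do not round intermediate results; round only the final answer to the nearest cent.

C$255,825.20

Penalty, months 1–2: 2 × 0.75% × C$220,000.00 = C$3,300.00
Penalty, months 3–6: 4 × 2% × C$220,000.00 = C$17,600.00
Interest: C$220,000.00 × ((1 + 0.011)^6 − 1) = C$220,000.00 × 0.0678418… = C$14,925.2049…
Total = C$220,000.00 + C$20,900.0000 + C$14,925.2049… = C$255,825.20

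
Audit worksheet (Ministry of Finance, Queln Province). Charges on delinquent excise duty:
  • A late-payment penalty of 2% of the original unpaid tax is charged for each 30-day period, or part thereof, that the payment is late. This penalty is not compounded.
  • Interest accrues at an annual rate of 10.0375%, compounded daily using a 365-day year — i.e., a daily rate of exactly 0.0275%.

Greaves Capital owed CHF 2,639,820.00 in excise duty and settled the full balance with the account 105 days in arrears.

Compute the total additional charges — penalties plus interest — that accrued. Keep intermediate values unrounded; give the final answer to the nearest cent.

Penalty periods: ⌈105/30⌉ = 4; penalty = 4 × 2% × CHF 2,639,820.00 = CHF 211,185.60
Interest: CHF 2,639,820.00 × ((1 + 0.000275)^105 − 1) = CHF 2,639,820.00 × 0.02929184… = CHF 77,325.1813…
Penalties + interest = CHF 211,185.6000 + CHF 77,325.1813… = CHF 288,510.78

CHF 288,510.78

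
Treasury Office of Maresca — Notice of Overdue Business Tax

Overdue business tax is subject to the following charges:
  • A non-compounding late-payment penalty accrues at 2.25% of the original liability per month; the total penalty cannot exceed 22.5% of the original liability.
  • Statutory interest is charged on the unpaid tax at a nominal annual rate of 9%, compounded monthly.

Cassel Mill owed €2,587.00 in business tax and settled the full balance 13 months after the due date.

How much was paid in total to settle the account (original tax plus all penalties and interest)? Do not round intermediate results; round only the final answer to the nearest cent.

€3,432.98

Penalty (uncapped): 13 × 2.25% × €2,587.00 = €756.70…; cap = 22.5% × €2,587.00 = €582.08… → penalty = €582.08…
Interest (9%/yr ÷ 12 = 0.75%/month): €2,587.00 × ((1 + 0.0075)^13 − 1) = €263.9010…
Total = €2,587.00 + €582.0750 + €263.9010… = €3,432.98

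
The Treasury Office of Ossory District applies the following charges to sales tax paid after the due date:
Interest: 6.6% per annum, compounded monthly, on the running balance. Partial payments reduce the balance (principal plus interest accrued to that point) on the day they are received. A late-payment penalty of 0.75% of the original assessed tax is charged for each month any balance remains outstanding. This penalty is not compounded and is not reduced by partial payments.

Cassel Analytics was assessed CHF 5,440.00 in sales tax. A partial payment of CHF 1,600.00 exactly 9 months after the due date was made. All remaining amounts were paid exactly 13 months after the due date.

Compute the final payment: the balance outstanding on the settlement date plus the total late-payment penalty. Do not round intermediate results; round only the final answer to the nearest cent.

CHF 4,736.97

Monthly rate = 6.6% ÷ 12 = 0.55%
Balance at month 9: CHF 5,440.0000 × (1 + 0.0055)^9 = CHF 5,715.2808…
After CHF 1,600.00 payment: CHF 5,715.2808… − CHF 1,600.00 = CHF 4,115.2808…
Balance at month 13: CHF 4,115.2808… × (1 + 0.0055)^4 = CHF 4,206.5667…
Penalty: 13 × 0.75% × CHF 5,440.00 = CHF 530.40
Final settlement = outstanding balance + penalty = CHF 4,206.5667… + CHF 530.40 = CHF 4,736.97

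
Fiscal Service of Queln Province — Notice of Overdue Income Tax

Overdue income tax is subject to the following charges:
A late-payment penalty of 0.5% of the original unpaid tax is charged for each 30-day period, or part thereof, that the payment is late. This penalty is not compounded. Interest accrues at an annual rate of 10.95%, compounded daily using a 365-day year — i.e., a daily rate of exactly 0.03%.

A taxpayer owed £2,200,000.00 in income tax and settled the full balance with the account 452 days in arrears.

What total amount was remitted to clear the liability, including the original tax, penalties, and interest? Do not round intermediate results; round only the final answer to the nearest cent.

Penalty periods: ⌈452/30⌉ = 16; penalty = 16 × 0.5% × £2,200,000.00 = £176,000.00
Interest: £2,200,000.00 × ((1 + 0.0003)^452 − 1) = £2,200,000.00 × 0.14520042… = £319,440.9318…
Total = £2,200,000.00 + £176,000.0000 + £319,440.9318… = £2,695,440.93

£2,695,440.93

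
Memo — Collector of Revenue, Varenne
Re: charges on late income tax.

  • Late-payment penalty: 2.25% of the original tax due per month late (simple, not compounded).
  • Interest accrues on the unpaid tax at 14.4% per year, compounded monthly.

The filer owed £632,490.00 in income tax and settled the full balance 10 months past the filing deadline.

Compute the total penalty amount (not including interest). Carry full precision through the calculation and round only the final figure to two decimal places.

£142,310.25

Late-payment penalty: 10 × 2.25% × £632,490.00 = £142,310.25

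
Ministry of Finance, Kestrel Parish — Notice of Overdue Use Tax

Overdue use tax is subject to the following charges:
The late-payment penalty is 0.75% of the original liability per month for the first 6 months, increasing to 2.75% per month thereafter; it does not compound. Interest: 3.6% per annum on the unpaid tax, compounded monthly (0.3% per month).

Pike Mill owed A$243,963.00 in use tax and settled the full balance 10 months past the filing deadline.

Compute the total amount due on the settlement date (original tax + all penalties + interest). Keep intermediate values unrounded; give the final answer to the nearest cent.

Penalty, months 1–6: 6 × 0.75% × A$243,963.00 = A$10,978.34…
Penalty, months 7–10: 4 × 2.75% × A$243,963.00 = A$26,835.93
Interest: A$243,963.00 × ((1 + 0.003)^10 − 1) = A$243,963.00 × 0.0304083… = A$7,418.4896…
Total = A$243,963.00 + A$37,814.2650 + A$7,418.4896… = A$289,195.75

A$289,195.75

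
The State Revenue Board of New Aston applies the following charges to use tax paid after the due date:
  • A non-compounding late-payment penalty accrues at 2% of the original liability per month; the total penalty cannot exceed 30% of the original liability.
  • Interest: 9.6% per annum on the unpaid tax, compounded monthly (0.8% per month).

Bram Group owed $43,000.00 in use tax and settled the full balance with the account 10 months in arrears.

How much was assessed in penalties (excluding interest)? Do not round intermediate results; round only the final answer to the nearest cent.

$8,600.00

Penalty: 10 × 2% × $43,000.00 = $8,600.00 (below the 30% cap of $12,900.00)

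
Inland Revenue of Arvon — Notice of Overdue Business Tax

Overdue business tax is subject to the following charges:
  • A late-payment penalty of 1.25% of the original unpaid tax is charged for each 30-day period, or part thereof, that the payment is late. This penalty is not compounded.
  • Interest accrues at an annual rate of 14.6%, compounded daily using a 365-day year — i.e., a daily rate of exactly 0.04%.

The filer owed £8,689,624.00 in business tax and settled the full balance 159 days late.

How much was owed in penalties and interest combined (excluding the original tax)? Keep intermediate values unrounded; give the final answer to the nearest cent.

£1,222,217.30

Penalty periods: ⌈159/30⌉ = 6; penalty = 6 × 1.25% × £8,689,624.00 = £651,721.80
Interest: £8,689,624.00 × ((1 + 0.0004)^159 − 1) = £8,689,624.00 × 0.06565250… = £570,495.5006…
Penalties + interest = £651,721.8000 + £570,495.5006… = £1,222,217.30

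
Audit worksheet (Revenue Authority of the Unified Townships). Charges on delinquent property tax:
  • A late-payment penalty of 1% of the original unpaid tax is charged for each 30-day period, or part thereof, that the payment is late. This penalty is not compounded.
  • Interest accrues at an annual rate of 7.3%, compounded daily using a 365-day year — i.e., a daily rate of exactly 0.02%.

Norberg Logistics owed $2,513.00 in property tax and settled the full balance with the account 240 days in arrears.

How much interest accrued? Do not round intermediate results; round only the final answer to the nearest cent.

$123.55

Interest: $2,513.00 × ((1 + 0.0002)^240 − 1) = $2,513.00 × 0.04916562… = $123.5532…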